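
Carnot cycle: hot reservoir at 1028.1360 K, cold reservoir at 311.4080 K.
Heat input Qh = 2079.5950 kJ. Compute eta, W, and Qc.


eta = 1 - 311.4080/1028.1360 = 0.6971
W = 0.6971 * 2079.5950 = 1449.7148 kJ
Qc = 2079.5950 - 1449.7148 = 629.8802 kJ

eta = 69.7114%, W = 1449.7148 kJ, Qc = 629.8802 kJ


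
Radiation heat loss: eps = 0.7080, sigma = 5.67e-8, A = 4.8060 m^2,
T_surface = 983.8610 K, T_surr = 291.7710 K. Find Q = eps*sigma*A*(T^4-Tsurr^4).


T^4 = 9.3699e+11
Tsurr^4 = 7.2472e+09
Q = 0.7080 * 5.67e-8 * 4.8060 * 9.2974e+11 = 179375.4267 W

179375.4267 W


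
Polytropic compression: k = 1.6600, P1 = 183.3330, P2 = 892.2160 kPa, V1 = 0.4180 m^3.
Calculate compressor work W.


(k-1)/k = 0.3976
(P2/P1)^exp = 1.8760
W = 2.5152 * 183.3330 * 0.4180 * (1.8760 - 1) = 168.8463 kJ

168.8463 kJ


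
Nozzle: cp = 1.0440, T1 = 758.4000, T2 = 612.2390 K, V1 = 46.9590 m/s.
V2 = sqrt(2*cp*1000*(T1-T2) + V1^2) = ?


dT = 146.1610 K
2*cp*1000*dT = 305184.1680
V1^2 = 2205.1477
V2 = sqrt(307389.3157) = 554.4270 m/s

554.4270 m/s


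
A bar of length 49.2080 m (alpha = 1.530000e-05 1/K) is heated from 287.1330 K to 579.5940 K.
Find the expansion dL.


dT = 292.4610 K
dL = 1.530000e-05 * 49.2080 * 292.4610 = 0.220189 m
L_final = 49.428189 m

dL = 0.220189 m


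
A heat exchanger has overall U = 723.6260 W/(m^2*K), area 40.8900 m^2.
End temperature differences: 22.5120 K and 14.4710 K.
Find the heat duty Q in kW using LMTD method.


LMTD = 18.1963 K
Q = 723.6260 * 40.8900 * 18.1963 = 538412.9687 W = 538.4130 kW

538.4130 kW


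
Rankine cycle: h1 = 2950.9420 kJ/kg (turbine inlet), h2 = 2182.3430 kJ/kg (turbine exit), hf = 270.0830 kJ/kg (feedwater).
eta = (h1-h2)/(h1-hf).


W = 768.5990 kJ/kg
Q_in = 2680.8590 kJ/kg
eta = 0.2867 = 28.6699%

eta = 28.6699%


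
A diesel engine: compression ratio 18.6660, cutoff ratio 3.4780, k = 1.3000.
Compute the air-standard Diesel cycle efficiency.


r^(k-1) = 2.4061
rc^k = 5.0551
eta = 0.4768 = 47.6834%

47.6834%


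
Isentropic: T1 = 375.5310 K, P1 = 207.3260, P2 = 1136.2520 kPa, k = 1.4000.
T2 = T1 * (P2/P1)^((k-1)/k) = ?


(k-1)/k = 0.2857
(P2/P1)^exp = 1.6259
T2 = 375.5310 * 1.6259 = 610.5728 K

610.5728 K


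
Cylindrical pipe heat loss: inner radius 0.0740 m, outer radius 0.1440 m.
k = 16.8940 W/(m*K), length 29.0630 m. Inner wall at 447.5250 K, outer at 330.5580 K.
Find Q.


dT = 116.9670 K
ln(ro/ri) = 0.6657
Q = 2*pi*16.8940*29.0630*116.9670 / 0.6657 = 542008.5609 W

542008.5609 W


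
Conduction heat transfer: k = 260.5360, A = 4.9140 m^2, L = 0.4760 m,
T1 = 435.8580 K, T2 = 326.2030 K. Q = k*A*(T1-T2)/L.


dT = 109.6550 K
Q = 260.5360 * 4.9140 * 109.6550 / 0.4760 = 294933.6869 W

294933.6869 W


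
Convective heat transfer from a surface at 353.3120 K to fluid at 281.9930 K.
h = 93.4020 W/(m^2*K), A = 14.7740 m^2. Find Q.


dT = 71.3190 K
Q = 93.4020 * 14.7740 * 71.3190 = 98414.5964 W

98414.5964 W


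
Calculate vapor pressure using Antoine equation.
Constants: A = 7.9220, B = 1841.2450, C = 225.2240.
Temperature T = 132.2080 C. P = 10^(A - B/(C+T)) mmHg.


C+T = 357.4320
B/(C+T) = 5.1513
log10(P) = 7.9220 - 5.1513 = 2.7707
P = 10^2.7707 = 589.7725 mmHg

589.7725 mmHg


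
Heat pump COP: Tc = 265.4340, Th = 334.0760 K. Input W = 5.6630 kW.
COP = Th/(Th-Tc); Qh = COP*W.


COP = 334.0760 / 68.6420 = 4.8669
Qh = 4.8669 * 5.6630 = 27.5614 kW

COP = 4.8669, Qh = 27.5614 kW


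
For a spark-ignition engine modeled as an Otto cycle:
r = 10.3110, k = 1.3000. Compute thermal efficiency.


r^(k-1) = 2.0137
eta = 1 - 1/2.0137 = 0.5034 = 50.3397%

50.3397%


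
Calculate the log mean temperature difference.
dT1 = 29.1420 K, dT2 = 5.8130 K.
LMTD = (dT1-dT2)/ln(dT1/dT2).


dT1/dT2 = 5.0132
ln(dT1/dT2) = 1.6121
LMTD = 23.3290 / 1.6121 = 14.4713 K

14.4713 K


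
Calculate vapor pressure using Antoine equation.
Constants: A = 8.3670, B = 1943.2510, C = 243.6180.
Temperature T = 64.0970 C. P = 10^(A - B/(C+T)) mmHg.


C+T = 307.7150
B/(C+T) = 6.3151
log10(P) = 8.3670 - 6.3151 = 2.0519
P = 10^2.0519 = 112.6938 mmHg

112.6938 mmHg


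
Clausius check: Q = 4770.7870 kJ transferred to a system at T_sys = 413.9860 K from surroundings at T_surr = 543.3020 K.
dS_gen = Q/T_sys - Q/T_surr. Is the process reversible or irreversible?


dS_sys = 4770.7870/413.9860 = 11.5240 kJ/K
dS_surr = -4770.7870/543.3020 = -8.7811 kJ/K
dS_gen = 11.5240 - 8.7811 = 2.7429 kJ/K (irreversible)

dS_gen = 2.7429 kJ/K, irreversible


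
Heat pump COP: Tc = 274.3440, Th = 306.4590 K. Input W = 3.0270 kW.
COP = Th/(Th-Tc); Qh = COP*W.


COP = 306.4590 / 32.1150 = 9.5426
Qh = 9.5426 * 3.0270 = 28.8853 kW

COP = 9.5426, Qh = 28.8853 kW


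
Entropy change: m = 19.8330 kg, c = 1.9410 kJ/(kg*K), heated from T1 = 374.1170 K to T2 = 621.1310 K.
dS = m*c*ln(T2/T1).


T2/T1 = 1.6603
ln(T2/T1) = 0.5070
dS = 19.8330 * 1.9410 * 0.5070 = 19.5164 kJ/K

19.5164 kJ/K


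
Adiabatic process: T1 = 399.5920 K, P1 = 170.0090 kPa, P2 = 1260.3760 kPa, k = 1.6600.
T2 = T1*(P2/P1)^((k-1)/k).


(k-1)/k = 0.3976
(P2/P1)^exp = 2.2178
T2 = 399.5920 * 2.2178 = 886.1997 K

886.1997 K


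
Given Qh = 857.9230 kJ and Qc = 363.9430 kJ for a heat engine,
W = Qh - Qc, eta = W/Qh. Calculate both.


W = 857.9230 - 363.9430 = 493.9800 kJ
eta = 493.9800 / 857.9230 = 0.5758 = 57.5786%

W = 493.9800 kJ, eta = 57.5786%


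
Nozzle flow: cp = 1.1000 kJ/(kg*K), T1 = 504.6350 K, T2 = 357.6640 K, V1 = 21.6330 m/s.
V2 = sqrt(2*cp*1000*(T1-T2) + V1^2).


dT = 146.9710 K
2*cp*1000*dT = 323336.2000
V1^2 = 467.9867
V2 = sqrt(323804.1867) = 569.0379 m/s

569.0379 m/s


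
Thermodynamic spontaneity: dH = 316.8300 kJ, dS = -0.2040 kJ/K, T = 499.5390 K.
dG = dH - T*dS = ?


T*dS = 499.5390 * -0.2040 = -101.9060 kJ
dG = 316.8300 + 101.9060 = 418.7360 kJ (non-spontaneous)

dG = 418.7360 kJ, non-spontaneous


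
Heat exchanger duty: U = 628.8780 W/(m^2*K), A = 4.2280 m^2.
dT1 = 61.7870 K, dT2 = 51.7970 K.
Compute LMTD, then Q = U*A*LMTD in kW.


LMTD = 56.6453 K
Q = 628.8780 * 4.2280 * 56.6453 = 150613.8543 W = 150.6139 kW

150.6139 kW


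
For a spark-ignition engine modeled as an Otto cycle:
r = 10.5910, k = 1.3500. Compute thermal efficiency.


r^(k-1) = 2.2842
eta = 1 - 1/2.2842 = 0.5622 = 56.2204%

56.2204%


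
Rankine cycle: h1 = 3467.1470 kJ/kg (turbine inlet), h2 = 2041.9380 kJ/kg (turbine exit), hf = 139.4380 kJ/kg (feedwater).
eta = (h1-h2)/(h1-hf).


W = 1425.2090 kJ/kg
Q_in = 3327.7090 kJ/kg
eta = 0.4283 = 42.8285%

eta = 42.8285%


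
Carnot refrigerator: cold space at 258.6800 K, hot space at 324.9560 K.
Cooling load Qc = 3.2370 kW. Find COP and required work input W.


COP = 258.6800 / 66.2760 = 3.9031
W = 3.2370 / 3.9031 = 0.8293 kW

COP = 3.9031, W = 0.8293 kW


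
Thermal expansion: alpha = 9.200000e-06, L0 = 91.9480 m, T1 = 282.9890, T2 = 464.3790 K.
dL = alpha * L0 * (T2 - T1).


dT = 181.3900 K
dL = 9.200000e-06 * 91.9480 * 181.3900 = 0.153442 m
L_final = 92.101442 m

dL = 0.153442 m


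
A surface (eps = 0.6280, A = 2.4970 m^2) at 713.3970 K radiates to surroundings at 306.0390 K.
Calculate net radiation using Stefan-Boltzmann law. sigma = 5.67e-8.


T^4 = 2.5902e+11
Tsurr^4 = 8.7722e+09
Q = 0.6280 * 5.67e-8 * 2.4970 * 2.5024e+11 = 22249.6453 W

22249.6453 W


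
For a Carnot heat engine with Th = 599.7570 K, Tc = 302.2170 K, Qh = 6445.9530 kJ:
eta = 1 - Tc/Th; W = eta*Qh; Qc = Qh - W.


eta = 1 - 302.2170/599.7570 = 0.4961
W = 0.4961 * 6445.9530 = 3197.8432 kJ
Qc = 6445.9530 - 3197.8432 = 3248.1098 kJ

eta = 49.6101%, W = 3197.8432 kJ, Qc = 3248.1098 kJ


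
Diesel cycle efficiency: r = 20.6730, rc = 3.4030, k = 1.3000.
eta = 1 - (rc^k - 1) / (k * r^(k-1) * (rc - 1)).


r^(k-1) = 2.4810
rc^k = 4.9138
eta = 0.4950 = 49.5008%

49.5008%


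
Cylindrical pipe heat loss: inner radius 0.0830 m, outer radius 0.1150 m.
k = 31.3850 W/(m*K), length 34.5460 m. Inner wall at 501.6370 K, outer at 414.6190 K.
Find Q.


dT = 87.0180 K
ln(ro/ri) = 0.3261
Q = 2*pi*31.3850*34.5460*87.0180 / 0.3261 = 1817897.3706 W

1817897.3706 W


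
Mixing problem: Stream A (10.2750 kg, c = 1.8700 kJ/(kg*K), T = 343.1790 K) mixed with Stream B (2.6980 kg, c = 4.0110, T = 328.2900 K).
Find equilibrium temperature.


num = 10146.5758
den = 30.0359
Tf = 337.8146 K

337.8146 K


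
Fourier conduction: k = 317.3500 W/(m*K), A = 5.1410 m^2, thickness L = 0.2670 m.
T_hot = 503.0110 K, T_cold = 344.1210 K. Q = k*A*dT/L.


dT = 158.8900 K
Q = 317.3500 * 5.1410 * 158.8900 / 0.2670 = 970893.0901 W

970893.0901 W


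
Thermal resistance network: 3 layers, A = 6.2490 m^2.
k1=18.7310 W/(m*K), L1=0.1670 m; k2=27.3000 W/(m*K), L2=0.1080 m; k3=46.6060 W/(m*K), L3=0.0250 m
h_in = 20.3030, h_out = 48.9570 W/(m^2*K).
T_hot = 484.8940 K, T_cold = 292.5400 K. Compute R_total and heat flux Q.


R_conv_in = 1/(20.3030*6.2490) = 0.0079
R_1 = 0.1670/(18.7310*6.2490) = 0.0014
R_2 = 0.1080/(27.3000*6.2490) = 0.0006
R_3 = 0.0250/(46.6060*6.2490) = 8.5840e-05
R_conv_out = 1/(48.9570*6.2490) = 0.0033
R_total = 0.0133 K/W
Q = 192.3540 / 0.0133 = 14466.8234 W

R_total = 0.0133 K/W, Q = 14466.8234 W


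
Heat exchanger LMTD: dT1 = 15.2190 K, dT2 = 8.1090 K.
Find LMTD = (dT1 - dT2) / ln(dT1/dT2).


dT1/dT2 = 1.8768
ln(dT1/dT2) = 0.6296
LMTD = 7.1100 / 0.6296 = 11.2934 K

11.2934 K


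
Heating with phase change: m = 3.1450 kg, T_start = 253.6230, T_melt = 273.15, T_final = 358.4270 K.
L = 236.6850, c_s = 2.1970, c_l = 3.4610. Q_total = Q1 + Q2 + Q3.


Q1 (sensible, solid) = 3.1450 * 2.1970 * 19.5270 = 134.9231 kJ
Q2 (latent) = 3.1450 * 236.6850 = 744.3743 kJ
Q3 (sensible, liquid) = 3.1450 * 3.4610 * 85.2770 = 928.2269 kJ
Q_total = 1807.5243 kJ

1807.5243 kJ


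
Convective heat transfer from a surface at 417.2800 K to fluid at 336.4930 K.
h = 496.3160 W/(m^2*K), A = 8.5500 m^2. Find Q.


dT = 80.7870 K
Q = 496.3160 * 8.5500 * 80.7870 = 342819.7799 W

342819.7799 W


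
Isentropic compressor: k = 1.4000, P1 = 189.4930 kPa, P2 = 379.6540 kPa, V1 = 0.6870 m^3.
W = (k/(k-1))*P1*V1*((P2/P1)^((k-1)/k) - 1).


(k-1)/k = 0.2857
(P2/P1)^exp = 1.2196
W = 3.5000 * 189.4930 * 0.6870 * (1.2196 - 1) = 100.0700 kJ

100.0700 kJ


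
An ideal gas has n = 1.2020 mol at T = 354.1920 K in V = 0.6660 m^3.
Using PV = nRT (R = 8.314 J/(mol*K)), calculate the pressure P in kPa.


P = nRT/V = 1.2020 * 8.314 * 354.1920 / 0.6660
= 3539.5923 / 0.6660 = 5314.7031 Pa = 5.3147 kPa

5.3147 kPa


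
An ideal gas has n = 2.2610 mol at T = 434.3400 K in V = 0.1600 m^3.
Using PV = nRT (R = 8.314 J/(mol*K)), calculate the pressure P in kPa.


P = nRT/V = 2.2610 * 8.314 * 434.3400 / 0.1600
= 8164.7033 / 0.1600 = 51029.3959 Pa = 51.0294 kPa

51.0294 kPa


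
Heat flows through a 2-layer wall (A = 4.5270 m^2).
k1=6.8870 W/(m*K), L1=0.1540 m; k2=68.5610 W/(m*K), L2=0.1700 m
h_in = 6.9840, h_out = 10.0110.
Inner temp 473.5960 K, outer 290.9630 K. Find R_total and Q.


R_conv_in = 1/(6.9840*4.5270) = 0.0316
R_1 = 0.1540/(6.8870*4.5270) = 0.0049
R_2 = 0.1700/(68.5610*4.5270) = 0.0005
R_conv_out = 1/(10.0110*4.5270) = 0.0221
R_total = 0.0592 K/W
Q = 182.6330 / 0.0592 = 3085.9766 W

R_total = 0.0592 K/W, Q = 3085.9766 W


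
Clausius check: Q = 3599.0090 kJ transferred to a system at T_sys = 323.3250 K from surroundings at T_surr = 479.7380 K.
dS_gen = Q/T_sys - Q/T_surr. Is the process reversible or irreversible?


dS_sys = 3599.0090/323.3250 = 11.1312 kJ/K
dS_surr = -3599.0090/479.7380 = -7.5020 kJ/K
dS_gen = 11.1312 - 7.5020 = 3.6292 kJ/K (irreversible)

dS_gen = 3.6292 kJ/K, irreversible


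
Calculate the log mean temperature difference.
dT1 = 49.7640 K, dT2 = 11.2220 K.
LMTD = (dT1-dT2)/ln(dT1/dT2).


dT1/dT2 = 4.4345
ln(dT1/dT2) = 1.4894
LMTD = 38.5420 / 1.4894 = 25.8773 K

25.8773 K


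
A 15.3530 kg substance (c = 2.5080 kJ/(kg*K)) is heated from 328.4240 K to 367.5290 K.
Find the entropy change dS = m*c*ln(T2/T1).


T2/T1 = 1.1191
ln(T2/T1) = 0.1125
dS = 15.3530 * 2.5080 * 0.1125 = 4.3317 kJ/K

4.3317 kJ/K


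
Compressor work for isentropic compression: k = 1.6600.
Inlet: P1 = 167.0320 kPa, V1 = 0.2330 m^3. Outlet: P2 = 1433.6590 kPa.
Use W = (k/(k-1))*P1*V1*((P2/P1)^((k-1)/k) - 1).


(k-1)/k = 0.3976
(P2/P1)^exp = 2.3508
W = 2.5152 * 167.0320 * 0.2330 * (2.3508 - 1) = 132.2205 kJ

132.2205 kJ


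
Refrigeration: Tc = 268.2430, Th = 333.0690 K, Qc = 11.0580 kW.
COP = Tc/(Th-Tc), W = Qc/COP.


COP = 268.2430 / 64.8260 = 4.1379
W = 11.0580 / 4.1379 = 2.6724 kW

COP = 4.1379, W = 2.6724 kW


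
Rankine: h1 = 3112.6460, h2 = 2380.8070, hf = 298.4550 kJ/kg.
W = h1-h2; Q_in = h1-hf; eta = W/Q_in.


W = 731.8390 kJ/kg
Q_in = 2814.1910 kJ/kg
eta = 0.2601 = 26.0053%

eta = 26.0053%


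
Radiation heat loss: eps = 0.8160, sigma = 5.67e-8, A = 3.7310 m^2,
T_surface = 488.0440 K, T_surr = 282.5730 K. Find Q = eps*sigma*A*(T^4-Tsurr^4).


T^4 = 5.6733e+10
Tsurr^4 = 6.3756e+09
Q = 0.8160 * 5.67e-8 * 3.7310 * 5.0357e+10 = 8692.8412 W

8692.8412 W


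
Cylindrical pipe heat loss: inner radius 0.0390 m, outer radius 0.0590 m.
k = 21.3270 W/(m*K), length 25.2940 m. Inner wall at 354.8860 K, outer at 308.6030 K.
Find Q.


dT = 46.2830 K
ln(ro/ri) = 0.4140
Q = 2*pi*21.3270*25.2940*46.2830 / 0.4140 = 378942.8363 W

378942.8363 W


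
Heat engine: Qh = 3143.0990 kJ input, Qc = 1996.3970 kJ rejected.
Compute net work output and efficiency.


W = 3143.0990 - 1996.3970 = 1146.7020 kJ
eta = 1146.7020 / 3143.0990 = 0.3648 = 36.4832%

W = 1146.7020 kJ, eta = 36.4832%


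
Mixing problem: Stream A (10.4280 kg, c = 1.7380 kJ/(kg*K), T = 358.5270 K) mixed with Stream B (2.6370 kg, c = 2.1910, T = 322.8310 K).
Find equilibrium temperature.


num = 8363.1046
den = 23.9015
Tf = 349.8983 K

349.8983 K


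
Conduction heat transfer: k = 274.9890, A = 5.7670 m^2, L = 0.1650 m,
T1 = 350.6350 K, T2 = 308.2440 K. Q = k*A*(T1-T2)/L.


dT = 42.3910 K
Q = 274.9890 * 5.7670 * 42.3910 / 0.1650 = 407431.8637 W

407431.8637 W


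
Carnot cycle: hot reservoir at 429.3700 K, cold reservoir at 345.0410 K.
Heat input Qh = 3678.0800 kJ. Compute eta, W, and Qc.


eta = 1 - 345.0410/429.3700 = 0.1964
W = 0.1964 * 3678.0800 = 722.3812 kJ
Qc = 3678.0800 - 722.3812 = 2955.6988 kJ

eta = 19.6402%, W = 722.3812 kJ, Qc = 2955.6988 kJ


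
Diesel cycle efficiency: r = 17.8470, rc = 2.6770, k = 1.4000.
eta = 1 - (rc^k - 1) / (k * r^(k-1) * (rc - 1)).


r^(k-1) = 3.1668
rc^k = 3.9692
eta = 0.6006 = 60.0645%

60.0645%


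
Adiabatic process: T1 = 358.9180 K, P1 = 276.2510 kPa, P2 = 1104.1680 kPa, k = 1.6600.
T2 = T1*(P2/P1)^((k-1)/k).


(k-1)/k = 0.3976
(P2/P1)^exp = 1.7348
T2 = 358.9180 * 1.7348 = 622.6411 K

622.6411 K


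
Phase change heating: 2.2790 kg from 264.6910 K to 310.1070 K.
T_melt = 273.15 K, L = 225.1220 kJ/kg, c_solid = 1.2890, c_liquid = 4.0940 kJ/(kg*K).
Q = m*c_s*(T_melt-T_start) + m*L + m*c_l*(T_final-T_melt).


Q1 (sensible, solid) = 2.2790 * 1.2890 * 8.4590 = 24.8494 kJ
Q2 (latent) = 2.2790 * 225.1220 = 513.0530 kJ
Q3 (sensible, liquid) = 2.2790 * 4.0940 * 36.9570 = 344.8172 kJ
Q_total = 882.7196 kJ

882.7196 kJ


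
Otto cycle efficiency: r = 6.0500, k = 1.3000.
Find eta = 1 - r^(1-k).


r^(k-1) = 1.7160
eta = 1 - 1/1.7160 = 0.4173 = 41.7262%

41.7262%


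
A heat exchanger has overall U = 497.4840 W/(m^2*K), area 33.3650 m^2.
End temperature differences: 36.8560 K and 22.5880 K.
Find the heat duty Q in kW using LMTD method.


LMTD = 29.1422 K
Q = 497.4840 * 33.3650 * 29.1422 = 483718.0143 W = 483.7180 kW

483.7180 kW


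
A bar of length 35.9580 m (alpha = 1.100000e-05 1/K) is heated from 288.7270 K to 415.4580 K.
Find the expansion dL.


dT = 126.7310 K
dL = 1.100000e-05 * 35.9580 * 126.7310 = 0.050127 m
L_final = 36.008127 m

dL = 0.050127 m


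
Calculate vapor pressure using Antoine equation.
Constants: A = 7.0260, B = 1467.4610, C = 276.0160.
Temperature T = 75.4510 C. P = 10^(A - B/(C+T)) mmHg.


C+T = 351.4670
B/(C+T) = 4.1752
log10(P) = 7.0260 - 4.1752 = 2.8508
P = 10^2.8508 = 709.1768 mmHg

709.1768 mmHg


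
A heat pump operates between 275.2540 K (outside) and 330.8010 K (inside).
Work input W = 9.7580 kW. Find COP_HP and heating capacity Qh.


COP = 330.8010 / 55.5470 = 5.9553
Qh = 5.9553 * 9.7580 = 58.1122 kW

COP = 5.9553, Qh = 58.1122 kW


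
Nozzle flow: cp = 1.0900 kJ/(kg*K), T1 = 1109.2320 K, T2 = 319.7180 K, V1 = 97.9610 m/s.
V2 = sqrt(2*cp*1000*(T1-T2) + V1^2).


dT = 789.5140 K
2*cp*1000*dT = 1721140.5200
V1^2 = 9596.3575
V2 = sqrt(1730736.8775) = 1315.5747 m/s

1315.5747 m/s


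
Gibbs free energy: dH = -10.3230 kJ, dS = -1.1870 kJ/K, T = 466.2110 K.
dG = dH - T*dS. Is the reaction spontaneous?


T*dS = 466.2110 * -1.1870 = -553.3925 kJ
dG = -10.3230 + 553.3925 = 543.0695 kJ (non-spontaneous)

dG = 543.0695 kJ, non-spontaneous


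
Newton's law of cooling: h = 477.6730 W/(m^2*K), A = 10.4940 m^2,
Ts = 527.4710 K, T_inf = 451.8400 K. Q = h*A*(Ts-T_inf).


dT = 75.6310 K
Q = 477.6730 * 10.4940 * 75.6310 = 379115.5486 W

379115.5486 W


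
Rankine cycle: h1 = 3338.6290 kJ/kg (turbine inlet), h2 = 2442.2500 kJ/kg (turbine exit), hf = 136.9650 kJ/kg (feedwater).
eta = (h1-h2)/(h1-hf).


W = 896.3790 kJ/kg
Q_in = 3201.6640 kJ/kg
eta = 0.2800 = 27.9973%

eta = 27.9973%


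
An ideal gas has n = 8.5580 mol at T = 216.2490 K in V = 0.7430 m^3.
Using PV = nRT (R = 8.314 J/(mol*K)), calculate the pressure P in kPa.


P = nRT/V = 8.5580 * 8.314 * 216.2490 / 0.7430
= 15386.3784 / 0.7430 = 20708.4501 Pa = 20.7085 kPa

20.7085 kPa


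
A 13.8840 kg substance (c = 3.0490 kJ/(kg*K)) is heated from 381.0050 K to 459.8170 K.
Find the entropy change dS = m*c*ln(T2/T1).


T2/T1 = 1.2069
ln(T2/T1) = 0.1880
dS = 13.8840 * 3.0490 * 0.1880 = 7.9592 kJ/K

7.9592 kJ/K


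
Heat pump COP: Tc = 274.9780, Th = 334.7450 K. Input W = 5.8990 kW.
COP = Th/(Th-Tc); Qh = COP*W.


COP = 334.7450 / 59.7670 = 5.6008
Qh = 5.6008 * 5.8990 = 33.0393 kW

COP = 5.6008, Qh = 33.0393 kW


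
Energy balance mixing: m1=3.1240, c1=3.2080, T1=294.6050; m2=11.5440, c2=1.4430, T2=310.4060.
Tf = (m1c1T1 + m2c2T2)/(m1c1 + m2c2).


num = 8123.2107
den = 26.6798
Tf = 304.4706 K

304.4706 K


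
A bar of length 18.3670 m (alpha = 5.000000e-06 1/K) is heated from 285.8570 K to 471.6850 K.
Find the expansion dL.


dT = 185.8280 K
dL = 5.000000e-06 * 18.3670 * 185.8280 = 0.017066 m
L_final = 18.384066 m

dL = 0.017066 m


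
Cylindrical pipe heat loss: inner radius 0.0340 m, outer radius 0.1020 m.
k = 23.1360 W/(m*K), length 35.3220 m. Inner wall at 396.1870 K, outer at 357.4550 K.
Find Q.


dT = 38.7320 K
ln(ro/ri) = 1.0986
Q = 2*pi*23.1360*35.3220*38.7320 / 1.0986 = 181025.1436 W

181025.1436 W


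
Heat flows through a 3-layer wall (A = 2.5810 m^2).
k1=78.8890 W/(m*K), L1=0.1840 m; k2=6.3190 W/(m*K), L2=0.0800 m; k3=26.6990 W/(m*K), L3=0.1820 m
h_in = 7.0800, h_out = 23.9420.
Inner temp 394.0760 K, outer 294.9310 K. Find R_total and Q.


R_conv_in = 1/(7.0800*2.5810) = 0.0547
R_1 = 0.1840/(78.8890*2.5810) = 0.0009
R_2 = 0.0800/(6.3190*2.5810) = 0.0049
R_3 = 0.1820/(26.6990*2.5810) = 0.0026
R_conv_out = 1/(23.9420*2.5810) = 0.0162
R_total = 0.0794 K/W
Q = 99.1450 / 0.0794 = 1249.3573 W

R_total = 0.0794 K/W, Q = 1249.3573 W


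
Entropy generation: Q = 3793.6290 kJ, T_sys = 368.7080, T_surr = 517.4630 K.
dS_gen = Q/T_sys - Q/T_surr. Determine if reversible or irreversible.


dS_sys = 3793.6290/368.7080 = 10.2890 kJ/K
dS_surr = -3793.6290/517.4630 = -7.3312 kJ/K
dS_gen = 10.2890 - 7.3312 = 2.9578 kJ/K (irreversible)

dS_gen = 2.9578 kJ/K, irreversible


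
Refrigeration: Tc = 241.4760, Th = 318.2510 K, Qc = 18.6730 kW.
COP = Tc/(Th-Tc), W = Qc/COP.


COP = 241.4760 / 76.7750 = 3.1452
W = 18.6730 / 3.1452 = 5.9369 kW

COP = 3.1452, W = 5.9369 kW


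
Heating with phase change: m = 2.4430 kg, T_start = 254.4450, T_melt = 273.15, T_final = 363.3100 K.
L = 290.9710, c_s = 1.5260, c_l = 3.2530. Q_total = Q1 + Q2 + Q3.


Q1 (sensible, solid) = 2.4430 * 1.5260 * 18.7050 = 69.7326 kJ
Q2 (latent) = 2.4430 * 290.9710 = 710.8422 kJ
Q3 (sensible, liquid) = 2.4430 * 3.2530 * 90.1600 = 716.5086 kJ
Q_total = 1497.0834 kJ

1497.0834 kJ


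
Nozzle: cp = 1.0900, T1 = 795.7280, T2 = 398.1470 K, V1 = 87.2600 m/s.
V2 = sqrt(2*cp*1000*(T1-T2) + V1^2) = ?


dT = 397.5810 K
2*cp*1000*dT = 866726.5800
V1^2 = 7614.3076
V2 = sqrt(874340.8876) = 935.0620 m/s

935.0620 m/s


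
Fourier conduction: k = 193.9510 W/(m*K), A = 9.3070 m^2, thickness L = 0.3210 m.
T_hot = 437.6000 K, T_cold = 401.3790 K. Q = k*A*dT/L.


dT = 36.2210 K
Q = 193.9510 * 9.3070 * 36.2210 / 0.3210 = 203684.1059 W

203684.1059 W


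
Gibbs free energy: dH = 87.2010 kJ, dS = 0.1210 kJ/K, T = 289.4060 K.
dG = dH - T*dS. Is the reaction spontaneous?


T*dS = 289.4060 * 0.1210 = 35.0181 kJ
dG = 87.2010 - 35.0181 = 52.1829 kJ (non-spontaneous)

dG = 52.1829 kJ, non-spontaneous


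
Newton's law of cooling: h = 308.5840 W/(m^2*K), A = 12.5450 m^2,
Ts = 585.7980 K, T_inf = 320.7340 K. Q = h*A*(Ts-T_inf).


dT = 265.0640 K
Q = 308.5840 * 12.5450 * 265.0640 = 1026112.1201 W

1026112.1201 W


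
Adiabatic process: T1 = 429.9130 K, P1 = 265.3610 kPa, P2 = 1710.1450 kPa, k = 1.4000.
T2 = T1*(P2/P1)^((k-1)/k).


(k-1)/k = 0.2857
(P2/P1)^exp = 1.7029
T2 = 429.9130 * 1.7029 = 732.1151 K

732.1151 K


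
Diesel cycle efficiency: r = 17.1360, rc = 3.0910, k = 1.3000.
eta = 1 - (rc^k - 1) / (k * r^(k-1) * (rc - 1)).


r^(k-1) = 2.3452
rc^k = 4.3364
eta = 0.4766 = 47.6632%

47.6632%


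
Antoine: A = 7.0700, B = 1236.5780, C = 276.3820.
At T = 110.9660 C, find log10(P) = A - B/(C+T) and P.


C+T = 387.3480
B/(C+T) = 3.1924
log10(P) = 7.0700 - 3.1924 = 3.8776
P = 10^3.8776 = 7543.6011 mmHg

7543.6011 mmHg


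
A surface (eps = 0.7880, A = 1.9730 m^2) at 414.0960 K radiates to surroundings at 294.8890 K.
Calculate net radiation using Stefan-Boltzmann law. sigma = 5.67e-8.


T^4 = 2.9404e+10
Tsurr^4 = 7.5620e+09
Q = 0.7880 * 5.67e-8 * 1.9730 * 2.1842e+10 = 1925.4247 W

1925.4247 W


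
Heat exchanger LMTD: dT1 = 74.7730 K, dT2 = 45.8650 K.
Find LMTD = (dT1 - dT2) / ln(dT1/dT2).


dT1/dT2 = 1.6303
ln(dT1/dT2) = 0.4888
LMTD = 28.9080 / 0.4888 = 59.1463 K

59.1463 K


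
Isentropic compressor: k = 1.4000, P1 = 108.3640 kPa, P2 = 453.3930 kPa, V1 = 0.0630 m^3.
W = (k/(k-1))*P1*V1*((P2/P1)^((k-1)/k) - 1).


(k-1)/k = 0.2857
(P2/P1)^exp = 1.5052
W = 3.5000 * 108.3640 * 0.0630 * (1.5052 - 1) = 12.0716 kJ

12.0716 kJ


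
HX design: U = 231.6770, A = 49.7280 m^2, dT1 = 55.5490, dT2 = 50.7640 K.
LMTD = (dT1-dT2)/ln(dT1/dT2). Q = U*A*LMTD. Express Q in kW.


LMTD = 53.1206 K
Q = 231.6770 * 49.7280 * 53.1206 = 611993.4482 W = 611.9934 kW

611.9934 kW


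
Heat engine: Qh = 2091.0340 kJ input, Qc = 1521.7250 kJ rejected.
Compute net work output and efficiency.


W = 2091.0340 - 1521.7250 = 569.3090 kJ
eta = 569.3090 / 2091.0340 = 0.2723 = 27.2262%

W = 569.3090 kJ, eta = 27.2262%


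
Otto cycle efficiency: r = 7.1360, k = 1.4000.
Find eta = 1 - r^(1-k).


r^(k-1) = 2.1947
eta = 1 - 1/2.1947 = 0.5444 = 54.4364%

54.4364%


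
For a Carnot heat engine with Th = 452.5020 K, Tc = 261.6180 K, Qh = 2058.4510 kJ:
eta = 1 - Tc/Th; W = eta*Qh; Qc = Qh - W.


eta = 1 - 261.6180/452.5020 = 0.4218
W = 0.4218 * 2058.4510 = 868.3395 kJ
Qc = 2058.4510 - 868.3395 = 1190.1115 kJ

eta = 42.1841%, W = 868.3395 kJ, Qc = 1190.1115 kJ


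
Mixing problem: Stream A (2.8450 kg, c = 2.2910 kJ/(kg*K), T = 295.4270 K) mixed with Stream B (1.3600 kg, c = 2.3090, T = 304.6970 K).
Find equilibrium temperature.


num = 2882.3839
den = 9.6581
Tf = 298.4410 K

298.4410 K


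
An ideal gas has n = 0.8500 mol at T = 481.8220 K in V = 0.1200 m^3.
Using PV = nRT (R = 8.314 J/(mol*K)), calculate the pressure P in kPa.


P = nRT/V = 0.8500 * 8.314 * 481.8220 / 0.1200
= 3404.9879 / 0.1200 = 28374.8991 Pa = 28.3749 kPa

28.3749 kPa


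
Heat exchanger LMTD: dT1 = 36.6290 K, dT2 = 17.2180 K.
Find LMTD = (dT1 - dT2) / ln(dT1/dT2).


dT1/dT2 = 2.1274
ln(dT1/dT2) = 0.7549
LMTD = 19.4110 / 0.7549 = 25.7139 K

25.7139 K


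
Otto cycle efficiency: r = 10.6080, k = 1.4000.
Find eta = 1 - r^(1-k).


r^(k-1) = 2.5719
eta = 1 - 1/2.5719 = 0.6112 = 61.1182%

61.1182%


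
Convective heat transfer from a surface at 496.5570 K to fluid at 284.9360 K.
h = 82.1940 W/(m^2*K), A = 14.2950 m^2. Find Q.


dT = 211.6210 K
Q = 82.1940 * 14.2950 * 211.6210 = 248646.8937 W

248646.8937 W


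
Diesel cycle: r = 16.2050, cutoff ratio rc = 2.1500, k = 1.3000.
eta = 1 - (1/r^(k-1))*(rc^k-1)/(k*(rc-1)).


r^(k-1) = 2.3062
rc^k = 2.7050
eta = 0.5055 = 50.5470%

50.5470%


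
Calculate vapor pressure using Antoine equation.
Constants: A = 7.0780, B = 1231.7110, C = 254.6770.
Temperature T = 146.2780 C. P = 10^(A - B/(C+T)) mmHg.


C+T = 400.9550
B/(C+T) = 3.0719
log10(P) = 7.0780 - 3.0719 = 4.0061
P = 10^4.0061 = 10140.4392 mmHg

10140.4392 mmHg


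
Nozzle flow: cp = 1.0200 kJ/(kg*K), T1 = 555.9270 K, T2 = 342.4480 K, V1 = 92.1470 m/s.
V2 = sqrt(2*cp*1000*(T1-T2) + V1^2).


dT = 213.4790 K
2*cp*1000*dT = 435497.1600
V1^2 = 8491.0696
V2 = sqrt(443988.2296) = 666.3244 m/s

666.3244 m/s


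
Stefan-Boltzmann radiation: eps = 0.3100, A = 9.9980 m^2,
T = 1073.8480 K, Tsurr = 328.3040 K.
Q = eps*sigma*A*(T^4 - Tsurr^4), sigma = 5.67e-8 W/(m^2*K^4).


T^4 = 1.3298e+12
Tsurr^4 = 1.1617e+10
Q = 0.3100 * 5.67e-8 * 9.9980 * 1.3181e+12 = 231642.5228 W

231642.5228 W


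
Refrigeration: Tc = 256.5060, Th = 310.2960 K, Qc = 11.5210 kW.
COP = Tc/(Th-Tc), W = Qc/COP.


COP = 256.5060 / 53.7900 = 4.7687
W = 11.5210 / 4.7687 = 2.4160 kW

COP = 4.7687, W = 2.4160 kW


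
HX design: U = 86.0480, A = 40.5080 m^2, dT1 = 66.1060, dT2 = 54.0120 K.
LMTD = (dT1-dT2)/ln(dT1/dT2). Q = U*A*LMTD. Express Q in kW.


LMTD = 59.8555 K
Q = 86.0480 * 40.5080 * 59.8555 = 208634.2775 W = 208.6343 kW

208.6343 kW


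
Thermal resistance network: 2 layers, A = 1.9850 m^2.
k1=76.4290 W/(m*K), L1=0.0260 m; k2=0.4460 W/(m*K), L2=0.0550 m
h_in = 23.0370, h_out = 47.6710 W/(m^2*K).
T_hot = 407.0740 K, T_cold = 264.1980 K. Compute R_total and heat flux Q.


R_conv_in = 1/(23.0370*1.9850) = 0.0219
R_1 = 0.0260/(76.4290*1.9850) = 0.0002
R_2 = 0.0550/(0.4460*1.9850) = 0.0621
R_conv_out = 1/(47.6710*1.9850) = 0.0106
R_total = 0.0947 K/W
Q = 142.8760 / 0.0947 = 1508.2039 W

R_total = 0.0947 K/W, Q = 1508.2039 W


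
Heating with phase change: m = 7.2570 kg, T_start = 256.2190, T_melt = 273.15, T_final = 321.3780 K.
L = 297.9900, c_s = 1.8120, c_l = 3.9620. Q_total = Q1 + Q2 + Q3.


Q1 (sensible, solid) = 7.2570 * 1.8120 * 16.9310 = 222.6373 kJ
Q2 (latent) = 7.2570 * 297.9900 = 2162.5134 kJ
Q3 (sensible, liquid) = 7.2570 * 3.9620 * 48.2280 = 1386.6627 kJ
Q_total = 3771.8135 kJ

3771.8135 kJ


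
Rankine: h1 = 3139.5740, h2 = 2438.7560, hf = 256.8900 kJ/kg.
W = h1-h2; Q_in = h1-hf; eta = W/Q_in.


W = 700.8180 kJ/kg
Q_in = 2882.6840 kJ/kg
eta = 0.2431 = 24.3113%

eta = 24.3113%


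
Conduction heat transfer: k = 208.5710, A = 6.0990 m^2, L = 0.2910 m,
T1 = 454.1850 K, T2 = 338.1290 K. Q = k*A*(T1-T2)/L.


dT = 116.0560 K
Q = 208.5710 * 6.0990 * 116.0560 / 0.2910 = 507326.0534 W

507326.0534 W


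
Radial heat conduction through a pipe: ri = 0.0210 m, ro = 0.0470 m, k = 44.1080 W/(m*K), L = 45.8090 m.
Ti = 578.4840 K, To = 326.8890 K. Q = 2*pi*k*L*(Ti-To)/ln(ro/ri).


dT = 251.5950 K
ln(ro/ri) = 0.8056
Q = 2*pi*44.1080*45.8090*251.5950 / 0.8056 = 3964761.1444 W

3964761.1444 W


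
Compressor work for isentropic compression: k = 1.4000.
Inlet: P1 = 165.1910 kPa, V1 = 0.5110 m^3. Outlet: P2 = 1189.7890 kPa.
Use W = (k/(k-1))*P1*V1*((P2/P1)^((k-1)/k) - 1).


(k-1)/k = 0.2857
(P2/P1)^exp = 1.7579
W = 3.5000 * 165.1910 * 0.5110 * (1.7579 - 1) = 223.9184 kJ

223.9184 kJ


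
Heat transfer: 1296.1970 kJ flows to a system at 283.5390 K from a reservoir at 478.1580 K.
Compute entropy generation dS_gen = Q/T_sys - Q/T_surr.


dS_sys = 1296.1970/283.5390 = 4.5715 kJ/K
dS_surr = -1296.1970/478.1580 = -2.7108 kJ/K
dS_gen = 4.5715 - 2.7108 = 1.8607 kJ/K (irreversible)

dS_gen = 1.8607 kJ/K, irreversible


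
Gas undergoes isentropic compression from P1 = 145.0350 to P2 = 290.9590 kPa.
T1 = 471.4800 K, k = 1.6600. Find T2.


(k-1)/k = 0.3976
(P2/P1)^exp = 1.3189
T2 = 471.4800 * 1.3189 = 621.8395 K

621.8395 K


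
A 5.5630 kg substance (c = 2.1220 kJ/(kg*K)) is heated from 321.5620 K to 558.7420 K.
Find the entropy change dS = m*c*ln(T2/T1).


T2/T1 = 1.7376
ln(T2/T1) = 0.5525
dS = 5.5630 * 2.1220 * 0.5525 = 6.5221 kJ/K

6.5221 kJ/K


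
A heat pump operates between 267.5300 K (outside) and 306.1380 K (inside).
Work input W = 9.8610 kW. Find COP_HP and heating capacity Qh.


COP = 306.1380 / 38.6080 = 7.9294
Qh = 7.9294 * 9.8610 = 78.1917 kW

COP = 7.9294, Qh = 78.1917 kW


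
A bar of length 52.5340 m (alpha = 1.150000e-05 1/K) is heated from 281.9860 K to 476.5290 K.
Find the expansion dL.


dT = 194.5430 K
dL = 1.150000e-05 * 52.5340 * 194.5430 = 0.117531 m
L_final = 52.651531 m

dL = 0.117531 m


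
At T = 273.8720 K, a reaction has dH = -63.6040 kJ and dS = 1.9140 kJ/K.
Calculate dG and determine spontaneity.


T*dS = 273.8720 * 1.9140 = 524.1910 kJ
dG = -63.6040 - 524.1910 = -587.7950 kJ (spontaneous)

dG = -587.7950 kJ, spontaneous


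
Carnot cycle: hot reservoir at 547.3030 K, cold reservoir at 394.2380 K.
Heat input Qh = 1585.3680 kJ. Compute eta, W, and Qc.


eta = 1 - 394.2380/547.3030 = 0.2797
W = 0.2797 * 1585.3680 = 443.3821 kJ
Qc = 1585.3680 - 443.3821 = 1141.9859 kJ

eta = 27.9671%, W = 443.3821 kJ, Qc = 1141.9859 kJ


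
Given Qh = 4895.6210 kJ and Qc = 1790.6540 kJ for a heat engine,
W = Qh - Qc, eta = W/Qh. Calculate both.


W = 4895.6210 - 1790.6540 = 3104.9670 kJ
eta = 3104.9670 / 4895.6210 = 0.6342 = 63.4234%

W = 3104.9670 kJ, eta = 63.4234%


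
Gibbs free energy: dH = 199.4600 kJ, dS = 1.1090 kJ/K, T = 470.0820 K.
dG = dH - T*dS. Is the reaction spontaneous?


T*dS = 470.0820 * 1.1090 = 521.3209 kJ
dG = 199.4600 - 521.3209 = -321.8609 kJ (spontaneous)

dG = -321.8609 kJ, spontaneous


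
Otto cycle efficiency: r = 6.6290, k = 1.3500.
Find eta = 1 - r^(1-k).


r^(k-1) = 1.9387
eta = 1 - 1/1.9387 = 0.4842 = 48.4186%

48.4186%


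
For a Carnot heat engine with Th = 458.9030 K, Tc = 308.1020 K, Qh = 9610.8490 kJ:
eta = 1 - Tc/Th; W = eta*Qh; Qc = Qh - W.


eta = 1 - 308.1020/458.9030 = 0.3286
W = 0.3286 * 9610.8490 = 3158.2396 kJ
Qc = 9610.8490 - 3158.2396 = 6452.6094 kJ

eta = 32.8612%, W = 3158.2396 kJ, Qc = 6452.6094 kJ


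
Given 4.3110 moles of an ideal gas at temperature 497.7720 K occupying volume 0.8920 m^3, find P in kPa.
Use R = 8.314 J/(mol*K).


P = nRT/V = 4.3110 * 8.314 * 497.7720 / 0.8920
= 17840.9718 / 0.8920 = 20001.0895 Pa = 20.0011 kPa

20.0011 kPa


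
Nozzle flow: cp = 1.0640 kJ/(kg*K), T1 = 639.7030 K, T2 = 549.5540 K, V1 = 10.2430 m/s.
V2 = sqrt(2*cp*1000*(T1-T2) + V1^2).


dT = 90.1490 K
2*cp*1000*dT = 191837.0720
V1^2 = 104.9190
V2 = sqrt(191941.9910) = 438.1118 m/s

438.1118 m/s


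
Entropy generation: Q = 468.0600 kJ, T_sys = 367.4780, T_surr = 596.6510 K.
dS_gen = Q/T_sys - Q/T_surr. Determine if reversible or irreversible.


dS_sys = 468.0600/367.4780 = 1.2737 kJ/K
dS_surr = -468.0600/596.6510 = -0.7845 kJ/K
dS_gen = 1.2737 - 0.7845 = 0.4892 kJ/K (irreversible)

dS_gen = 0.4892 kJ/K, irreversible


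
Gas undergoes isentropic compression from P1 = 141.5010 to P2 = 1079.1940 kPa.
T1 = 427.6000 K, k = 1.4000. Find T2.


(k-1)/k = 0.2857
(P2/P1)^exp = 1.7869
T2 = 427.6000 * 1.7869 = 764.0730 K

764.0730 K


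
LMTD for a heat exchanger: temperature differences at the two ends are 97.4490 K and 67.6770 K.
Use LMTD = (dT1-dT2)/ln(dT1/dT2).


dT1/dT2 = 1.4399
ln(dT1/dT2) = 0.3646
LMTD = 29.7720 / 0.3646 = 81.6605 K

81.6605 K


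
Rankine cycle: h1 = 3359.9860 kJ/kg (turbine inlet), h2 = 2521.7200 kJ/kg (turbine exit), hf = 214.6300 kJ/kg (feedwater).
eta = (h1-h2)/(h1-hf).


W = 838.2660 kJ/kg
Q_in = 3145.3560 kJ/kg
eta = 0.2665 = 26.6509%

eta = 26.6509%


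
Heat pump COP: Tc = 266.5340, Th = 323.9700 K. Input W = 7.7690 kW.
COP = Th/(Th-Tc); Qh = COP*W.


COP = 323.9700 / 57.4360 = 5.6405
Qh = 5.6405 * 7.7690 = 43.8213 kW

COP = 5.6405, Qh = 43.8213 kW


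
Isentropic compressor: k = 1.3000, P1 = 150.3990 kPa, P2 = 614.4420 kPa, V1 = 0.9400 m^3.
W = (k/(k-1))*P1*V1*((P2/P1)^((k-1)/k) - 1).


(k-1)/k = 0.2308
(P2/P1)^exp = 1.3837
W = 4.3333 * 150.3990 * 0.9400 * (1.3837 - 1) = 235.0887 kJ

235.0887 kJ


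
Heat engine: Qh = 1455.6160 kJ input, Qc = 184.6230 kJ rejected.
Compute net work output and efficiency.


W = 1455.6160 - 184.6230 = 1270.9930 kJ
eta = 1270.9930 / 1455.6160 = 0.8732 = 87.3165%

W = 1270.9930 kJ, eta = 87.3165%


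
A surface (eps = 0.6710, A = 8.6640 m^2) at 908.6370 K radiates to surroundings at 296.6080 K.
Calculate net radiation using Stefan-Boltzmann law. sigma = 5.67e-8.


T^4 = 6.8165e+11
Tsurr^4 = 7.7398e+09
Q = 0.6710 * 5.67e-8 * 8.6640 * 6.7391e+11 = 222139.7436 W

222139.7436 W


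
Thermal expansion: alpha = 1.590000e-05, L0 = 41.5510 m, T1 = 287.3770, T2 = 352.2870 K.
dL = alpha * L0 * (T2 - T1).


dT = 64.9100 K
dL = 1.590000e-05 * 41.5510 * 64.9100 = 0.042883 m
L_final = 41.593883 m

dL = 0.042883 m


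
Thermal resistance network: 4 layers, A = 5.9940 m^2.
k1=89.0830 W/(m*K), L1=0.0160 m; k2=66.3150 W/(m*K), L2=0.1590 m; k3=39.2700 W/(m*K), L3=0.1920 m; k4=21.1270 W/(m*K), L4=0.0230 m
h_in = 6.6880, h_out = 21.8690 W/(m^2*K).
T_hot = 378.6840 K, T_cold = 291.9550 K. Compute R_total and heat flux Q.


R_conv_in = 1/(6.6880*5.9940) = 0.0249
R_1 = 0.0160/(89.0830*5.9940) = 2.9965e-05
R_2 = 0.1590/(66.3150*5.9940) = 0.0004
R_3 = 0.1920/(39.2700*5.9940) = 0.0008
R_4 = 0.0230/(21.1270*5.9940) = 0.0002
R_conv_out = 1/(21.8690*5.9940) = 0.0076
R_total = 0.0340 K/W
Q = 86.7290 / 0.0340 = 2550.7591 W

R_total = 0.0340 K/W, Q = 2550.7591 W


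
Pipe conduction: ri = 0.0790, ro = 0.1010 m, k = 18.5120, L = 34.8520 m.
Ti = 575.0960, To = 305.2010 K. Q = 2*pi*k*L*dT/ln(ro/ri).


dT = 269.8950 K
ln(ro/ri) = 0.2457
Q = 2*pi*18.5120*34.8520*269.8950 / 0.2457 = 4453473.9720 W

4453473.9720 W


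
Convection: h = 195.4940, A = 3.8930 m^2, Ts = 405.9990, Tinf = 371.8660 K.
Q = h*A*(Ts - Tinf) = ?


dT = 34.1330 K
Q = 195.4940 * 3.8930 * 34.1330 = 25977.1976 W

25977.1976 W


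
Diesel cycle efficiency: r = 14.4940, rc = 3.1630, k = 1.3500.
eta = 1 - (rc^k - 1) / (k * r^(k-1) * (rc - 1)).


r^(k-1) = 2.5493
rc^k = 4.7330
eta = 0.4985 = 49.8526%

49.8526%


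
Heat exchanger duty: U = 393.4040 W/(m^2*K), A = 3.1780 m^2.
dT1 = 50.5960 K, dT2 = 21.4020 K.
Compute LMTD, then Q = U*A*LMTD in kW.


LMTD = 33.9312 K
Q = 393.4040 * 3.1780 * 33.9312 = 42422.0693 W = 42.4221 kW

42.4221 kW


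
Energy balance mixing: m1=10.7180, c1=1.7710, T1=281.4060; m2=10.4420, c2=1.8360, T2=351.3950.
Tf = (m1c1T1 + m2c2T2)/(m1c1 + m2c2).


num = 12078.3034
den = 38.1531
Tf = 316.5747 K

316.5747 K


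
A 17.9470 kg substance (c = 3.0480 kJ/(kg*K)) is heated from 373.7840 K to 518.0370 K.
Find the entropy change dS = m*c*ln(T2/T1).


T2/T1 = 1.3859
ln(T2/T1) = 0.3264
dS = 17.9470 * 3.0480 * 0.3264 = 17.8532 kJ/K

17.8532 kJ/K


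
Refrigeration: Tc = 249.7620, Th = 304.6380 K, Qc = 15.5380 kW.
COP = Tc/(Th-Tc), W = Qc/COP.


COP = 249.7620 / 54.8760 = 4.5514
W = 15.5380 / 4.5514 = 3.4139 kW

COP = 4.5514, W = 3.4139 kW


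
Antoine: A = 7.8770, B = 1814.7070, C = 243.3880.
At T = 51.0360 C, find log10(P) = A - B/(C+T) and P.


C+T = 294.4240
B/(C+T) = 6.1636
log10(P) = 7.8770 - 6.1636 = 1.7134
P = 10^1.7134 = 51.6911 mmHg

51.6911 mmHg


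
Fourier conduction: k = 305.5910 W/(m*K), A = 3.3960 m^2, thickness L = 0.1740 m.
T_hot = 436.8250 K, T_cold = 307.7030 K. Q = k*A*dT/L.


dT = 129.1220 K
Q = 305.5910 * 3.3960 * 129.1220 / 0.1740 = 770121.4808 W

770121.4808 W


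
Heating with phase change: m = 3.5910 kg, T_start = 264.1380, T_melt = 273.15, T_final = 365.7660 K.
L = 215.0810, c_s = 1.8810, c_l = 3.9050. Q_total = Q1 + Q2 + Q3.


Q1 (sensible, solid) = 3.5910 * 1.8810 * 9.0120 = 60.8731 kJ
Q2 (latent) = 3.5910 * 215.0810 = 772.3559 kJ
Q3 (sensible, liquid) = 3.5910 * 3.9050 * 92.6160 = 1298.7407 kJ
Q_total = 2131.9697 kJ

2131.9697 kJ


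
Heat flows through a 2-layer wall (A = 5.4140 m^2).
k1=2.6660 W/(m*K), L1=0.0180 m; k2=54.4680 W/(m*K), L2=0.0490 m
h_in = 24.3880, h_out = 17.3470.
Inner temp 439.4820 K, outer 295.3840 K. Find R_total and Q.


R_conv_in = 1/(24.3880*5.4140) = 0.0076
R_1 = 0.0180/(2.6660*5.4140) = 0.0012
R_2 = 0.0490/(54.4680*5.4140) = 0.0002
R_conv_out = 1/(17.3470*5.4140) = 0.0106
R_total = 0.0196 K/W
Q = 144.0980 / 0.0196 = 7338.9693 W

R_total = 0.0196 K/W, Q = 7338.9693 W


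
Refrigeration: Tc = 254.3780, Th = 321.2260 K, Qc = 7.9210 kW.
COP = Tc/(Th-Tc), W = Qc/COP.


COP = 254.3780 / 66.8480 = 3.8053
W = 7.9210 / 3.8053 = 2.0816 kW

COP = 3.8053, W = 2.0816 kW


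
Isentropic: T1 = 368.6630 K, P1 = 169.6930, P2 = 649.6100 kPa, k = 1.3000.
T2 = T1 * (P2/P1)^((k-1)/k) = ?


(k-1)/k = 0.2308
(P2/P1)^exp = 1.3631
T2 = 368.6630 * 1.3631 = 502.5340 K

502.5340 K


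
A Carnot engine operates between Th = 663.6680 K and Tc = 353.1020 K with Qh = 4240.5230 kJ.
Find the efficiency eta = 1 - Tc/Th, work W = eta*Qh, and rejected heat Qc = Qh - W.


eta = 1 - 353.1020/663.6680 = 0.4680
W = 0.4680 * 4240.5230 = 1984.3691 kJ
Qc = 4240.5230 - 1984.3691 = 2256.1539 kJ

eta = 46.7954%, W = 1984.3691 kJ, Qc = 2256.1539 kJ


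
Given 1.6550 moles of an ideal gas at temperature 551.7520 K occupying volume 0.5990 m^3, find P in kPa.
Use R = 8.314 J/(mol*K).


P = nRT/V = 1.6550 * 8.314 * 551.7520 / 0.5990
= 7591.9254 / 0.5990 = 12674.3330 Pa = 12.6743 kPa

12.6743 kPa


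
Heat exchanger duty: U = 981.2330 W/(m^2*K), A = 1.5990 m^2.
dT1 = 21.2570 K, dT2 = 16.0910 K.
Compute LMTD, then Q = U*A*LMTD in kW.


LMTD = 18.5543 K
Q = 981.2330 * 1.5990 * 18.5543 = 29111.5279 W = 29.1115 kW

29.1115 kW


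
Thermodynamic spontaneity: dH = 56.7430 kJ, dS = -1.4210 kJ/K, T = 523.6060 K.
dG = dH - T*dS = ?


T*dS = 523.6060 * -1.4210 = -744.0441 kJ
dG = 56.7430 + 744.0441 = 800.7871 kJ (non-spontaneous)

dG = 800.7871 kJ, non-spontaneous


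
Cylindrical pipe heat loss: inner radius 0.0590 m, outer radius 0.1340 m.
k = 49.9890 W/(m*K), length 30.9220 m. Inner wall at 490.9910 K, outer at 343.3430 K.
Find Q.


dT = 147.6480 K
ln(ro/ri) = 0.8203
Q = 2*pi*49.9890*30.9220*147.6480 / 0.8203 = 1748137.1525 W

1748137.1525 W


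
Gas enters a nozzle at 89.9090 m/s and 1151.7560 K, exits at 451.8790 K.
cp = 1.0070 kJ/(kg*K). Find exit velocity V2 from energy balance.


dT = 699.8770 K
2*cp*1000*dT = 1409552.2780
V1^2 = 8083.6283
V2 = sqrt(1417635.9063) = 1190.6452 m/s

1190.6452 m/s


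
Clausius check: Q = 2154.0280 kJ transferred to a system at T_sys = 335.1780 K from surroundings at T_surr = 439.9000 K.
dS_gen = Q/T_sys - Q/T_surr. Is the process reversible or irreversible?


dS_sys = 2154.0280/335.1780 = 6.4265 kJ/K
dS_surr = -2154.0280/439.9000 = -4.8966 kJ/K
dS_gen = 6.4265 - 4.8966 = 1.5299 kJ/K (irreversible)

dS_gen = 1.5299 kJ/K, irreversible


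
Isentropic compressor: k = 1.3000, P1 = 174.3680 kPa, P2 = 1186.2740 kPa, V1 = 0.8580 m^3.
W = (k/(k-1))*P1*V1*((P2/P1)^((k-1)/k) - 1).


(k-1)/k = 0.2308
(P2/P1)^exp = 1.5566
W = 4.3333 * 174.3680 * 0.8580 * (1.5566 - 1) = 360.8177 kJ

360.8177 kJ


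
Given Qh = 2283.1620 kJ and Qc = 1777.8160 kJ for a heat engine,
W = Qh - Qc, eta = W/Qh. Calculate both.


W = 2283.1620 - 1777.8160 = 505.3460 kJ
eta = 505.3460 / 2283.1620 = 0.2213 = 22.1336%

W = 505.3460 kJ, eta = 22.1336%
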